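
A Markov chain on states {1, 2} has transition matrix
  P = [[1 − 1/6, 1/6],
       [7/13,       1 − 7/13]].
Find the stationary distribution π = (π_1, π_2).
π_1 = 42/55, π_2 = 13/55

Solve πP = π with π_1 + π_2 = 1. From πP = π: π_1 · (1 − 1/6) + π_2 · 7/13 = π_1 ⇒ π_2 · 7/13 = π_1 · 1/6 ⇒ π_2/π_1 = (1/6)/(7/13) = 13/42. Together with π_1 + π_2 = 1:
  π_1 = (7/13)/(1/6 + 7/13) = (7/13)/(55/78) = 42/55,
  π_2 = (1/6)/(1/6 + 7/13) = (1/6)/(55/78) = 13/55.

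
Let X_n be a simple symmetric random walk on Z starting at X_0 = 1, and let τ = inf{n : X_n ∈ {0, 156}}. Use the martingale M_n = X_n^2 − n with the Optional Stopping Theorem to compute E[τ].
E[τ] = 155

M_n = X_n^2 − n is a martingale (since E[X_{n+1}^2 | F_n] = X_n^2 + 1). By OST (τ has finite mean in a bounded region), E[M_τ] = E[M_0] = X_0^2 − 0 = 1^2 = 1. Also E[M_τ] = E[X_τ^2] − E[τ]. The walk exits at 0 or 156, with P(hit 156 first) = 1/156, so E[X_τ^2] = 156^2 · 1/156 + 0 = 156. Thus E[τ] = E[X_τ^2] − E[M_τ] = 156 − 1 = 155 = 1(156 − 1) = 155.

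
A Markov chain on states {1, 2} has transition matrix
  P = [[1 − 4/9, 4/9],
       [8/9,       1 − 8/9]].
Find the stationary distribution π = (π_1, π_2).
π_1 = 2/3, π_2 = 1/3

Solve πP = π with π_1 + π_2 = 1. From πP = π: π_1 · (1 − 4/9) + π_2 · 8/9 = π_1 ⇒ π_2 · 8/9 = π_1 · 4/9 ⇒ π_2/π_1 = (4/9)/(8/9) = 1/2. Together with π_1 + π_2 = 1:
  π_1 = (8/9)/(4/9 + 8/9) = (8/9)/(4/3) = 2/3,
  π_2 = (4/9)/(4/9 + 8/9) = (4/9)/(4/3) = 1/3.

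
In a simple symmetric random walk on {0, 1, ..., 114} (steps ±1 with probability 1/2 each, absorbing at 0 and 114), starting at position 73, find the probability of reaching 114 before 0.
P(hit 114 before 0) = 73/114

Let u_k = P(hit 114 before 0 | start at k). Then u_0 = 0, u_114 = 1, and u_k = u_{k-1}/2 + u_{k+1}/2 for 1 ≤ k ≤ 113. This harmonic recurrence is solved by u_k = k/114, giving u_73 = 73/114.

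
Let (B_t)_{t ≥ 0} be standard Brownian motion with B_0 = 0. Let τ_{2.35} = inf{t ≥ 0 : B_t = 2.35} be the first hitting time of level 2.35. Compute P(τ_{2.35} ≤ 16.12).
P(τ_{2.35} ≤ 16.12) = 2(1 − Φ(2.35/√16.12)) = 2(1 − Φ(0.5853)) ≈ 0.5583

By the reflection principle for standard BM, P(τ_b ≤ t) = 2 · P(B_t ≥ b). Since B_t ~ N(0, t), P(B_t ≥ 2.35) = 1 − Φ(2.35/√t) = 1 − Φ(2.35/√16.12) = 1 − Φ(0.5853) ≈ 0.27917. Doubling: P(τ_{2.35} ≤ 16.12) ≈ 2 · 0.27917 = 0.55834 ≈ 0.5583.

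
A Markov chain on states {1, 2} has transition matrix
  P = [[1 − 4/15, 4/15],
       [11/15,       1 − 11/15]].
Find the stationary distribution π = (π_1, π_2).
π_1 = 11/15, π_2 = 4/15

Solve πP = π with π_1 + π_2 = 1. From πP = π: π_1 · (1 − 4/15) + π_2 · 11/15 = π_1 ⇒ π_2 · 11/15 = π_1 · 4/15 ⇒ π_2/π_1 = (4/15)/(11/15) = 4/11. Together with π_1 + π_2 = 1:
  π_1 = (11/15)/(4/15 + 11/15) = (11/15)/(1) = 11/15,
  π_2 = (4/15)/(4/15 + 11/15) = (4/15)/(1) = 4/15.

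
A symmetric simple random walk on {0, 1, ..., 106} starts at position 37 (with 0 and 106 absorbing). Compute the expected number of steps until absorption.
E[τ | X_0 = 37] = 2553

Let v_k = E[τ | X_0 = k]. Boundary: v_0 = v_106 = 0. Recurrence: v_k = 1 + (v_{k-1} + v_{k+1})/2 for 1 ≤ k ≤ 105. The particular solution to v_k − (v_{k-1} + v_{k+1})/2 = 1 is v_k = −k^2. Adding homogeneous solution A + B k and matching boundaries gives v_k = k (106 − k). Substituting k = 37: v_37 = 37 · 69 = 2553.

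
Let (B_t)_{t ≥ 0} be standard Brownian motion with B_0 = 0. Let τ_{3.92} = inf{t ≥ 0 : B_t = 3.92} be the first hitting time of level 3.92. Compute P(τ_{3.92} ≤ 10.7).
P(τ_{3.92} ≤ 10.7) = 2(1 − Φ(3.92/√10.7)) = 2(1 − Φ(1.1984)) ≈ 0.2308

By the reflection principle for standard BM, P(τ_b ≤ t) = 2 · P(B_t ≥ b). Since B_t ~ N(0, t), P(B_t ≥ 3.92) = 1 − Φ(3.92/√t) = 1 − Φ(3.92/√10.7) = 1 − Φ(1.1984) ≈ 0.11538. Doubling: P(τ_{3.92} ≤ 10.7) ≈ 2 · 0.11538 = 0.23076 ≈ 0.2308.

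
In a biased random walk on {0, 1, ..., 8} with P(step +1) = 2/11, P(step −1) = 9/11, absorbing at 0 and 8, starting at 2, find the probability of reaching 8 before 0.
P(hit 8 before 0) = (1 − (9/2)^2) / (1 − (9/2)^8) = 64/559045

Let u_k denote P(reach 8 before 0 | start at k). Boundary: u_0 = 0, u_8 = 1. Recurrence: u_k = 2/11·u_{k+1} + 9/11·u_{k-1} for 1 ≤ k ≤ 7. Try u_k = A + B·r^k with r = q/p = (9/11)/(2/11) = 9/2. Substitution satisfies the recurrence; boundary conditions give:
  u_k = (1 − r^k) / (1 − r^N) = (1 − (9/2)^2) / (1 − (9/2)^8) = 64/559045.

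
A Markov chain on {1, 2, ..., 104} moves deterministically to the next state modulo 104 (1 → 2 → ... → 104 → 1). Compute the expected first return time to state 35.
E[T_35 | X_0 = 35] = 104

The chain cycles deterministically, so starting at state 35 it returns in exactly 104 steps. Equivalently, the stationary distribution is uniform π_j = 1/104 for every state j, so by Kac's formula E[T_35] = 1/π_35 = 104.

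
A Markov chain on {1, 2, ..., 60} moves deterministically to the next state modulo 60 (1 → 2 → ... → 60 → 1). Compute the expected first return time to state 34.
E[T_34 | X_0 = 34] = 60

The chain cycles deterministically, so starting at state 34 it returns in exactly 60 steps. Equivalently, the stationary distribution is uniform π_j = 1/60 for every state j, so by Kac's formula E[T_34] = 1/π_34 = 60.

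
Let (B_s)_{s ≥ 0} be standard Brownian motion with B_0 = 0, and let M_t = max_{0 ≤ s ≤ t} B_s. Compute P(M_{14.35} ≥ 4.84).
P(M_{14.35} ≥ 4.84) = 2·P(B_{14.35} ≥ 4.84) = 2(1 − Φ(4.84/√14.35)) ≈ 0.2014

By the reflection principle for Brownian motion, P(M_t ≥ a) = 2 · P(B_t ≥ a) for a ≥ 0. Since B_t ~ N(0, t), P(B_t ≥ 4.84) = 1 − Φ(4.84/√t) = 1 − Φ(4.84/√14.35) = 1 − Φ(1.2777). So
  P(M_{14.35} ≥ 4.84) = 2(1 − Φ(1.2777)) ≈ 0.2014.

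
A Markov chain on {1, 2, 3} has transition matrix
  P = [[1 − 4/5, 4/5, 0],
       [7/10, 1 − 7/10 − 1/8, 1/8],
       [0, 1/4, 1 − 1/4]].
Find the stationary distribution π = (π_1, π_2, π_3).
π = (7/19, 8/19, 4/19)

This is a birth-death chain on three states, which satisfies detailed balance: π_1 · P_{12} = π_2 · P_{21} and π_2 · P_{23} = π_3 · P_{32}.
From π_1 · 4/5 = π_2 · 7/10: π_2/π_1 = (4/5)/(7/10) = 8/7.
From π_2 · 1/8 = π_3 · 1/4: π_3/π_2 = (1/8)/(1/4) = 1/2.
Take π_1 proportional to 1; then unnormalized π = (1, 8/7, 4/7). Normalize by dividing by the sum 19/7:
  π = (7/19, 8/19, 4/19).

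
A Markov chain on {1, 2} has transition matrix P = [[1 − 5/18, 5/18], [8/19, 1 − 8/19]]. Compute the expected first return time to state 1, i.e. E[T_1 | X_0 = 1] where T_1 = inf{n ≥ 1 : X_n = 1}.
E[T_1 | X_0 = 1] = 1/π_1 = 239/144

For an irreducible recurrent Markov chain with stationary distribution π, E[T_i | X_0 = i] = 1/π_i (Kac's formula). Here π_1 = (8/19)/(5/18 + 8/19) = (8/19)/(239/342) = 144/239, so E[T_1 | X_0 = 1] = 1/π_1 = (5/18 + 8/19)/(8/19) = (239/342)/(8/19) = 239/144.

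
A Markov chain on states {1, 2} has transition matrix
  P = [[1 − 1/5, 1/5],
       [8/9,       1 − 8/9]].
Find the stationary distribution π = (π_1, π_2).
π_1 = 40/49, π_2 = 9/49

Solve πP = π with π_1 + π_2 = 1. From πP = π: π_1 · (1 − 1/5) + π_2 · 8/9 = π_1 ⇒ π_2 · 8/9 = π_1 · 1/5 ⇒ π_2/π_1 = (1/5)/(8/9) = 9/40. Together with π_1 + π_2 = 1:
  π_1 = (8/9)/(1/5 + 8/9) = (8/9)/(49/45) = 40/49,
  π_2 = (1/5)/(1/5 + 8/9) = (1/5)/(49/45) = 9/49.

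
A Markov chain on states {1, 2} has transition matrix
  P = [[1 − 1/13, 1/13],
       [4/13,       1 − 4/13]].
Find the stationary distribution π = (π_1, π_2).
π_1 = 4/5, π_2 = 1/5

Solve πP = π with π_1 + π_2 = 1. From πP = π: π_1 · (1 − 1/13) + π_2 · 4/13 = π_1 ⇒ π_2 · 4/13 = π_1 · 1/13 ⇒ π_2/π_1 = (1/13)/(4/13) = 1/4. Together with π_1 + π_2 = 1:
  π_1 = (4/13)/(1/13 + 4/13) = (4/13)/(5/13) = 4/5,
  π_2 = (1/13)/(1/13 + 4/13) = (1/13)/(5/13) = 1/5.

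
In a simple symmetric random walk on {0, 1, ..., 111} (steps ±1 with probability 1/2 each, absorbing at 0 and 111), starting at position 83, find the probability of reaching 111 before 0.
P(hit 111 before 0) = 83/111

Let u_k = P(hit 111 before 0 | start at k). Then u_0 = 0, u_111 = 1, and u_k = u_{k-1}/2 + u_{k+1}/2 for 1 ≤ k ≤ 110. This harmonic recurrence is solved by u_k = k/111, giving u_83 = 83/111.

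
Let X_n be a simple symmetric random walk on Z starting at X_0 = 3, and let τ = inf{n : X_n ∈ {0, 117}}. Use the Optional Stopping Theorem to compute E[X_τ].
E[X_τ] = 3

X_n is a martingale and τ is a bounded-mean stopping time (indeed τ is finite a.s. with bounded expectation since the walk is in a bounded region). By the OST, E[X_τ] = E[X_0] = 3. Equivalently: E[X_τ] = 117 · P(hit 117 first) + 0 · P(hit 0 first) = 117 · (3/117) = 3.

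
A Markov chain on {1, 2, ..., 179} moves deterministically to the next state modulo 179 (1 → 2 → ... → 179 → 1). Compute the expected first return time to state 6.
E[T_6 | X_0 = 6] = 179

The chain cycles deterministically, so starting at state 6 it returns in exactly 179 steps. Equivalently, the stationary distribution is uniform π_j = 1/179 for every state j, so by Kac's formula E[T_6] = 1/π_6 = 179.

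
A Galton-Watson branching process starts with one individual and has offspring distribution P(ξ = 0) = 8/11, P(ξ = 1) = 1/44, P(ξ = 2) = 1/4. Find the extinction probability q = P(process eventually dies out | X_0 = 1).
q = 1

Mean offspring μ = 0·8/11 + 1·1/44 + 2·1/4 = 23/44 ≤ 1. For μ ≤ 1 with offspring not concentrated at 1, the Galton-Watson process goes extinct almost surely, so q = 1.
(Algebraic check: The pgf is f(s) = 8/11 + 1/44·s + 1/4·s². The extinction probability q is the smallest fixed point of f in [0, 1]. Setting s = f(s):
  1/4·s² + (1/44 − 1)·s + 8/11 = 0
  1/4·s² − (8/11 + 1/4)·s + 8/11 = 0
which factors as (s − 1)·(1/4·s − 8/11) = 0, giving roots s = 1 and s = (8/11)/(1/4) = 32/11. Since 32/11 ≥ 1, the smallest root in [0, 1] is s = 1.)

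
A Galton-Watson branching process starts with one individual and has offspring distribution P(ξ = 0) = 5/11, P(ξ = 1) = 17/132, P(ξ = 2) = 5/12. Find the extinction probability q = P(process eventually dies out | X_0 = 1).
q = 1

Mean offspring μ = 0·5/11 + 1·17/132 + 2·5/12 = 127/132 ≤ 1. For μ ≤ 1 with offspring not concentrated at 1, the Galton-Watson process goes extinct almost surely, so q = 1.
(Algebraic check: The pgf is f(s) = 5/11 + 17/132·s + 5/12·s². The extinction probability q is the smallest fixed point of f in [0, 1]. Setting s = f(s):
  5/12·s² + (17/132 − 1)·s + 5/11 = 0
  5/12·s² − (5/11 + 5/12)·s + 5/11 = 0
which factors as (s − 1)·(5/12·s − 5/11) = 0, giving roots s = 1 and s = (5/11)/(5/12) = 12/11. Since 12/11 ≥ 1, the smallest root in [0, 1] is s = 1.)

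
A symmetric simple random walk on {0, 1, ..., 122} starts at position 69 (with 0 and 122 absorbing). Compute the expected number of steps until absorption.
E[τ | X_0 = 69] = 3657

Let v_k = E[τ | X_0 = k]. Boundary: v_0 = v_122 = 0. Recurrence: v_k = 1 + (v_{k-1} + v_{k+1})/2 for 1 ≤ k ≤ 121. The particular solution to v_k − (v_{k-1} + v_{k+1})/2 = 1 is v_k = −k^2. Adding homogeneous solution A + B k and matching boundaries gives v_k = k (122 − k). Substituting k = 69: v_69 = 69 · 53 = 3657.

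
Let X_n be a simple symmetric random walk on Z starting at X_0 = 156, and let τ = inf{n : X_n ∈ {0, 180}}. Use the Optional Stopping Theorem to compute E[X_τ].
E[X_τ] = 156

X_n is a martingale and τ is a bounded-mean stopping time (indeed τ is finite a.s. with bounded expectation since the walk is in a bounded region). By the OST, E[X_τ] = E[X_0] = 156. Equivalently: E[X_τ] = 180 · P(hit 180 first) + 0 · P(hit 0 first) = 180 · (156/180) = 156.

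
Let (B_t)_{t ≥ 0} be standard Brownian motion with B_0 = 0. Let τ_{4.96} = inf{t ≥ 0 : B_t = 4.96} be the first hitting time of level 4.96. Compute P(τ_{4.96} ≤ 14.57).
P(τ_{4.96} ≤ 14.57) = 2(1 − Φ(4.96/√14.57)) = 2(1 − Φ(1.2994)) ≈ 0.1938

By the reflection principle for standard BM, P(τ_b ≤ t) = 2 · P(B_t ≥ b). Since B_t ~ N(0, t), P(B_t ≥ 4.96) = 1 − Φ(4.96/√t) = 1 − Φ(4.96/√14.57) = 1 − Φ(1.2994) ≈ 0.09690. Doubling: P(τ_{4.96} ≤ 14.57) ≈ 2 · 0.09690 = 0.19380 ≈ 0.1938.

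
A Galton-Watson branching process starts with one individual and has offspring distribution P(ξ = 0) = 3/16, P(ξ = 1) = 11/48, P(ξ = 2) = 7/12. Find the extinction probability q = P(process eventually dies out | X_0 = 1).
q = 9/28

The pgf is f(s) = 3/16 + 11/48·s + 7/12·s². The extinction probability q is the smallest fixed point of f in [0, 1]. Setting s = f(s):
  7/12·s² + (11/48 − 1)·s + 3/16 = 0
  7/12·s² − (3/16 + 7/12)·s + 3/16 = 0
which factors as (s − 1)·(7/12·s − 3/16) = 0, giving roots s = 1 and s = (3/16)/(7/12) = 9/28.
Mean offspring μ = 11/48 + 2·7/12 = 67/48 > 1 (supercritical), so q < 1. The extinction probability is the smaller root: q = (3/16)/(7/12) = 9/28.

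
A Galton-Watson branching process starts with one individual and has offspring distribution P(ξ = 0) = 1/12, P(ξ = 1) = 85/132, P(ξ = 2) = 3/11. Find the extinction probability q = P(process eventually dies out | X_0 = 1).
q = 11/36

The pgf is f(s) = 1/12 + 85/132·s + 3/11·s². The extinction probability q is the smallest fixed point of f in [0, 1]. Setting s = f(s):
  3/11·s² + (85/132 − 1)·s + 1/12 = 0
  3/11·s² − (1/12 + 3/11)·s + 1/12 = 0
which factors as (s − 1)·(3/11·s − 1/12) = 0, giving roots s = 1 and s = (1/12)/(3/11) = 11/36.
Mean offspring μ = 85/132 + 2·3/11 = 157/132 > 1 (supercritical), so q < 1. The extinction probability is the smaller root: q = (1/12)/(3/11) = 11/36.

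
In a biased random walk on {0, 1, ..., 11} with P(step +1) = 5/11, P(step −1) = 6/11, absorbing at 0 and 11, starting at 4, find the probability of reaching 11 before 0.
P(hit 11 before 0) = (1 − (6/5)^4) / (1 − (6/5)^11) = 52421875/313968931

Let u_k denote P(reach 11 before 0 | start at k). Boundary: u_0 = 0, u_11 = 1. Recurrence: u_k = 5/11·u_{k+1} + 6/11·u_{k-1} for 1 ≤ k ≤ 10. Try u_k = A + B·r^k with r = q/p = (6/11)/(5/11) = 6/5. Substitution satisfies the recurrence; boundary conditions give:
  u_k = (1 − r^k) / (1 − r^N) = (1 − (6/5)^4) / (1 − (6/5)^11) = 52421875/313968931.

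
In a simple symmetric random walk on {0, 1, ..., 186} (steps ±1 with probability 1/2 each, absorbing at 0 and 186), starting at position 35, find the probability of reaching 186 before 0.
P(hit 186 before 0) = 35/186

Let u_k = P(hit 186 before 0 | start at k). Then u_0 = 0, u_186 = 1, and u_k = u_{k-1}/2 + u_{k+1}/2 for 1 ≤ k ≤ 185. This harmonic recurrence is solved by u_k = k/186, giving u_35 = 35/186.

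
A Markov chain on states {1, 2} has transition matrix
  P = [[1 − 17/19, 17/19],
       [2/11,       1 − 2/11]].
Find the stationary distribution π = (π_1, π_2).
π_1 = 38/225, π_2 = 187/225

Solve πP = π with π_1 + π_2 = 1. From πP = π: π_1 · (1 − 17/19) + π_2 · 2/11 = π_1 ⇒ π_2 · 2/11 = π_1 · 17/19 ⇒ π_2/π_1 = (17/19)/(2/11) = 187/38. Together with π_1 + π_2 = 1:
  π_1 = (2/11)/(17/19 + 2/11) = (2/11)/(225/209) = 38/225,
  π_2 = (17/19)/(17/19 + 2/11) = (17/19)/(225/209) = 187/225.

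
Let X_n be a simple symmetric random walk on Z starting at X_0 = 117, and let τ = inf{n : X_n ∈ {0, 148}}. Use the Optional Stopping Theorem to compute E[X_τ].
E[X_τ] = 117

X_n is a martingale and τ is a bounded-mean stopping time (indeed τ is finite a.s. with bounded expectation since the walk is in a bounded region). By the OST, E[X_τ] = E[X_0] = 117. Equivalently: E[X_τ] = 148 · P(hit 148 first) + 0 · P(hit 0 first) = 148 · (117/148) = 117.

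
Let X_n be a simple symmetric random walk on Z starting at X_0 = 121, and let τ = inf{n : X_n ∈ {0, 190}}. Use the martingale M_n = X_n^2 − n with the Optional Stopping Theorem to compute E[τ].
E[τ] = 8349

M_n = X_n^2 − n is a martingale (since E[X_{n+1}^2 | F_n] = X_n^2 + 1). By OST (τ has finite mean in a bounded region), E[M_τ] = E[M_0] = X_0^2 − 0 = 121^2 = 14641. Also E[M_τ] = E[X_τ^2] − E[τ]. The walk exits at 0 or 190, with P(hit 190 first) = 121/190, so E[X_τ^2] = 190^2 · 121/190 + 0 = 22990. Thus E[τ] = E[X_τ^2] − E[M_τ] = 22990 − 14641 = 8349 = 121(190 − 121) = 8349.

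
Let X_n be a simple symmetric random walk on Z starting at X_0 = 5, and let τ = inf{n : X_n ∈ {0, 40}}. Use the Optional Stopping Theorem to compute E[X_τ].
E[X_τ] = 5

X_n is a martingale and τ is a bounded-mean stopping time (indeed τ is finite a.s. with bounded expectation since the walk is in a bounded region). By the OST, E[X_τ] = E[X_0] = 5. Equivalently: E[X_τ] = 40 · P(hit 40 first) + 0 · P(hit 0 first) = 40 · (5/40) = 5.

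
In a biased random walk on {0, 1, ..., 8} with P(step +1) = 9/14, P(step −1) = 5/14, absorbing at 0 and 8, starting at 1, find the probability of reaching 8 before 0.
P(hit 8 before 0) = (1 − (5/9)^1) / (1 − (5/9)^8) = 4782969/10664024

Let u_k denote P(reach 8 before 0 | start at k). Boundary: u_0 = 0, u_8 = 1. Recurrence: u_k = 9/14·u_{k+1} + 5/14·u_{k-1} for 1 ≤ k ≤ 7. Try u_k = A + B·r^k with r = q/p = (5/14)/(9/14) = 5/9. Substitution satisfies the recurrence; boundary conditions give:
  u_k = (1 − r^k) / (1 − r^N) = (1 − (5/9)^1) / (1 − (5/9)^8) = 4782969/10664024.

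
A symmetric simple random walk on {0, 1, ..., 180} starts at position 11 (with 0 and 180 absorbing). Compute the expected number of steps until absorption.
E[τ | X_0 = 11] = 1859

Let v_k = E[τ | X_0 = k]. Boundary: v_0 = v_180 = 0. Recurrence: v_k = 1 + (v_{k-1} + v_{k+1})/2 for 1 ≤ k ≤ 179. The particular solution to v_k − (v_{k-1} + v_{k+1})/2 = 1 is v_k = −k^2. Adding homogeneous solution A + B k and matching boundaries gives v_k = k (180 − k). Substituting k = 11: v_11 = 11 · 169 = 1859.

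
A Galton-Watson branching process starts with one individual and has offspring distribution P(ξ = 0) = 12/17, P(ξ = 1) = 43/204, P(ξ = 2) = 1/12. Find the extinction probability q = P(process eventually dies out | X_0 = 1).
q = 1

Mean offspring μ = 0·12/17 + 1·43/204 + 2·1/12 = 77/204 ≤ 1. For μ ≤ 1 with offspring not concentrated at 1, the Galton-Watson process goes extinct almost surely, so q = 1.
(Algebraic check: The pgf is f(s) = 12/17 + 43/204·s + 1/12·s². The extinction probability q is the smallest fixed point of f in [0, 1]. Setting s = f(s):
  1/12·s² + (43/204 − 1)·s + 12/17 = 0
  1/12·s² − (12/17 + 1/12)·s + 12/17 = 0
which factors as (s − 1)·(1/12·s − 12/17) = 0, giving roots s = 1 and s = (12/17)/(1/12) = 144/17. Since 144/17 ≥ 1, the smallest root in [0, 1] is s = 1.)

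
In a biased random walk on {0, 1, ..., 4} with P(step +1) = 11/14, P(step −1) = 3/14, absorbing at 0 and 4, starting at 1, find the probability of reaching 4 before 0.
P(hit 4 before 0) = (1 − (3/11)^1) / (1 − (3/11)^4) = 1331/1820

Let u_k denote P(reach 4 before 0 | start at k). Boundary: u_0 = 0, u_4 = 1. Recurrence: u_k = 11/14·u_{k+1} + 3/14·u_{k-1} for 1 ≤ k ≤ 3. Try u_k = A + B·r^k with r = q/p = (3/14)/(11/14) = 3/11. Substitution satisfies the recurrence; boundary conditions give:
  u_k = (1 − r^k) / (1 − r^N) = (1 − (3/11)^1) / (1 − (3/11)^4) = 1331/1820.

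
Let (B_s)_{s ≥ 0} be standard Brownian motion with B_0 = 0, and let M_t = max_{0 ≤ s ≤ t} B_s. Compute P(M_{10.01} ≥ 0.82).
P(M_{10.01} ≥ 0.82) = 2·P(B_{10.01} ≥ 0.82) = 2(1 − Φ(0.82/√10.01)) ≈ 0.7955

By the reflection principle for Brownian motion, P(M_t ≥ a) = 2 · P(B_t ≥ a) for a ≥ 0. Since B_t ~ N(0, t), P(B_t ≥ 0.82) = 1 − Φ(0.82/√t) = 1 − Φ(0.82/√10.01) = 1 − Φ(0.2592). So
  P(M_{10.01} ≥ 0.82) = 2(1 − Φ(0.2592)) ≈ 0.7955.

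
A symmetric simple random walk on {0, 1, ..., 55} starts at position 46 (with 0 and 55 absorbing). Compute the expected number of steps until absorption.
E[τ | X_0 = 46] = 414

Let v_k = E[τ | X_0 = k]. Boundary: v_0 = v_55 = 0. Recurrence: v_k = 1 + (v_{k-1} + v_{k+1})/2 for 1 ≤ k ≤ 54. The particular solution to v_k − (v_{k-1} + v_{k+1})/2 = 1 is v_k = −k^2. Adding homogeneous solution A + B k and matching boundaries gives v_k = k (55 − k). Substituting k = 46: v_46 = 46 · 9 = 414.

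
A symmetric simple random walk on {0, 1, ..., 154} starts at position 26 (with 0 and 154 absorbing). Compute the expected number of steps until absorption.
E[τ | X_0 = 26] = 3328

Let v_k = E[τ | X_0 = k]. Boundary: v_0 = v_154 = 0. Recurrence: v_k = 1 + (v_{k-1} + v_{k+1})/2 for 1 ≤ k ≤ 153. The particular solution to v_k − (v_{k-1} + v_{k+1})/2 = 1 is v_k = −k^2. Adding homogeneous solution A + B k and matching boundaries gives v_k = k (154 − k). Substituting k = 26: v_26 = 26 · 128 = 3328.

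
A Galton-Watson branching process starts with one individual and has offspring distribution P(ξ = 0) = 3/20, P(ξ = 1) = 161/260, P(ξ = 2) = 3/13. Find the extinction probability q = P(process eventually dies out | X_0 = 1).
q = 13/20

The pgf is f(s) = 3/20 + 161/260·s + 3/13·s². The extinction probability q is the smallest fixed point of f in [0, 1]. Setting s = f(s):
  3/13·s² + (161/260 − 1)·s + 3/20 = 0
  3/13·s² − (3/20 + 3/13)·s + 3/20 = 0
which factors as (s − 1)·(3/13·s − 3/20) = 0, giving roots s = 1 and s = (3/20)/(3/13) = 13/20.
Mean offspring μ = 161/260 + 2·3/13 = 281/260 > 1 (supercritical), so q < 1. The extinction probability is the smaller root: q = (3/20)/(3/13) = 13/20.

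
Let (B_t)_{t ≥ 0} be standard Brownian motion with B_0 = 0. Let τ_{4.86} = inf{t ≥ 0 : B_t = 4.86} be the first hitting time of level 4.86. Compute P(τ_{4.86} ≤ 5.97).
P(τ_{4.86} ≤ 5.97) = 2(1 − Φ(4.86/√5.97)) = 2(1 − Φ(1.9891)) ≈ 0.0467

By the reflection principle for standard BM, P(τ_b ≤ t) = 2 · P(B_t ≥ b). Since B_t ~ N(0, t), P(B_t ≥ 4.86) = 1 − Φ(4.86/√t) = 1 − Φ(4.86/√5.97) = 1 − Φ(1.9891) ≈ 0.02335. Doubling: P(τ_{4.86} ≤ 5.97) ≈ 2 · 0.02335 = 0.04670 ≈ 0.0467.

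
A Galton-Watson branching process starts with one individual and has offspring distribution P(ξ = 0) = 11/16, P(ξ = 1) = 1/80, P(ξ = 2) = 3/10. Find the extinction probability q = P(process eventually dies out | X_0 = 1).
q = 1

Mean offspring μ = 0·11/16 + 1·1/80 + 2·3/10 = 49/80 ≤ 1. For μ ≤ 1 with offspring not concentrated at 1, the Galton-Watson process goes extinct almost surely, so q = 1.
(Algebraic check: The pgf is f(s) = 11/16 + 1/80·s + 3/10·s². The extinction probability q is the smallest fixed point of f in [0, 1]. Setting s = f(s):
  3/10·s² + (1/80 − 1)·s + 11/16 = 0
  3/10·s² − (11/16 + 3/10)·s + 11/16 = 0
which factors as (s − 1)·(3/10·s − 11/16) = 0, giving roots s = 1 and s = (11/16)/(3/10) = 55/24. Since 55/24 ≥ 1, the smallest root in [0, 1] is s = 1.)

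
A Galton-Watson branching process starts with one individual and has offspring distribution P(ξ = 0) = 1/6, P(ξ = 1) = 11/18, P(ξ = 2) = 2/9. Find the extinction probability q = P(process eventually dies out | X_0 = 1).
q = 3/4

The pgf is f(s) = 1/6 + 11/18·s + 2/9·s². The extinction probability q is the smallest fixed point of f in [0, 1]. Setting s = f(s):
  2/9·s² + (11/18 − 1)·s + 1/6 = 0
  2/9·s² − (1/6 + 2/9)·s + 1/6 = 0
which factors as (s − 1)·(2/9·s − 1/6) = 0, giving roots s = 1 and s = (1/6)/(2/9) = 3/4.
Mean offspring μ = 11/18 + 2·2/9 = 19/18 > 1 (supercritical), so q < 1. The extinction probability is the smaller root: q = (1/6)/(2/9) = 3/4.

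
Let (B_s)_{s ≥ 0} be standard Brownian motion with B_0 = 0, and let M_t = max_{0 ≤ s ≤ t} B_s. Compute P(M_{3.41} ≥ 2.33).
P(M_{3.41} ≥ 2.33) = 2·P(B_{3.41} ≥ 2.33) = 2(1 − Φ(2.33/√3.41)) ≈ 0.2070

By the reflection principle for Brownian motion, P(M_t ≥ a) = 2 · P(B_t ≥ a) for a ≥ 0. Since B_t ~ N(0, t), P(B_t ≥ 2.33) = 1 − Φ(2.33/√t) = 1 − Φ(2.33/√3.41) = 1 − Φ(1.2618). So
  P(M_{3.41} ≥ 2.33) = 2(1 − Φ(1.2618)) ≈ 0.2070.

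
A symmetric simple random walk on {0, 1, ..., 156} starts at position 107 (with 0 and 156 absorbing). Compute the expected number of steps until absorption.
E[τ | X_0 = 107] = 5243

Let v_k = E[τ | X_0 = k]. Boundary: v_0 = v_156 = 0. Recurrence: v_k = 1 + (v_{k-1} + v_{k+1})/2 for 1 ≤ k ≤ 155. The particular solution to v_k − (v_{k-1} + v_{k+1})/2 = 1 is v_k = −k^2. Adding homogeneous solution A + B k and matching boundaries gives v_k = k (156 − k). Substituting k = 107: v_107 = 107 · 49 = 5243.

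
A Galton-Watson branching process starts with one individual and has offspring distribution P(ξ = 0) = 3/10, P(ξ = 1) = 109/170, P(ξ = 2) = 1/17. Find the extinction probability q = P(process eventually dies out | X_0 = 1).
q = 1

Mean offspring μ = 0·3/10 + 1·109/170 + 2·1/17 = 129/170 ≤ 1. For μ ≤ 1 with offspring not concentrated at 1, the Galton-Watson process goes extinct almost surely, so q = 1.
(Algebraic check: The pgf is f(s) = 3/10 + 109/170·s + 1/17·s². The extinction probability q is the smallest fixed point of f in [0, 1]. Setting s = f(s):
  1/17·s² + (109/170 − 1)·s + 3/10 = 0
  1/17·s² − (3/10 + 1/17)·s + 3/10 = 0
which factors as (s − 1)·(1/17·s − 3/10) = 0, giving roots s = 1 and s = (3/10)/(1/17) = 51/10. Since 51/10 ≥ 1, the smallest root in [0, 1] is s = 1.)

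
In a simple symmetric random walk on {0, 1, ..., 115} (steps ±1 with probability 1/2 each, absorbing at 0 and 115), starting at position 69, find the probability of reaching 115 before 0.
P(hit 115 before 0) = 69/115 = 3/5

Let u_k = P(hit 115 before 0 | start at k). Then u_0 = 0, u_115 = 1, and u_k = u_{k-1}/2 + u_{k+1}/2 for 1 ≤ k ≤ 114. This harmonic recurrence is solved by u_k = k/115, giving u_69 = 69/115 = 3/5.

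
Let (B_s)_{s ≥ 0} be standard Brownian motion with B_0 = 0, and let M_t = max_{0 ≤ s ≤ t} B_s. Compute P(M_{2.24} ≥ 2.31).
P(M_{2.24} ≥ 2.31) = 2·P(B_{2.24} ≥ 2.31) = 2(1 − Φ(2.31/√2.24)) ≈ 0.1227

By the reflection principle for Brownian motion, P(M_t ≥ a) = 2 · P(B_t ≥ a) for a ≥ 0. Since B_t ~ N(0, t), P(B_t ≥ 2.31) = 1 − Φ(2.31/√t) = 1 − Φ(2.31/√2.24) = 1 − Φ(1.5434). So
  P(M_{2.24} ≥ 2.31) = 2(1 − Φ(1.5434)) ≈ 0.1227.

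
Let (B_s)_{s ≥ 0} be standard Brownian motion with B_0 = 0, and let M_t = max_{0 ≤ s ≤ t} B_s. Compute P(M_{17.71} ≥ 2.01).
P(M_{17.71} ≥ 2.01) = 2·P(B_{17.71} ≥ 2.01) = 2(1 − Φ(2.01/√17.71)) ≈ 0.6329

By the reflection principle for Brownian motion, P(M_t ≥ a) = 2 · P(B_t ≥ a) for a ≥ 0. Since B_t ~ N(0, t), P(B_t ≥ 2.01) = 1 − Φ(2.01/√t) = 1 − Φ(2.01/√17.71) = 1 − Φ(0.4776). So
  P(M_{17.71} ≥ 2.01) = 2(1 − Φ(0.4776)) ≈ 0.6329.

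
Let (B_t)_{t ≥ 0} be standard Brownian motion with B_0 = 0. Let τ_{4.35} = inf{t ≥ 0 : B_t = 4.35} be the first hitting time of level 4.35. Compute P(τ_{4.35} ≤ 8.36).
P(τ_{4.35} ≤ 8.36) = 2(1 − Φ(4.35/√8.36)) = 2(1 − Φ(1.5045)) ≈ 0.1325

By the reflection principle for standard BM, P(τ_b ≤ t) = 2 · P(B_t ≥ b). Since B_t ~ N(0, t), P(B_t ≥ 4.35) = 1 − Φ(4.35/√t) = 1 − Φ(4.35/√8.36) = 1 − Φ(1.5045) ≈ 0.06623. Doubling: P(τ_{4.35} ≤ 8.36) ≈ 2 · 0.06623 = 0.13246 ≈ 0.1325.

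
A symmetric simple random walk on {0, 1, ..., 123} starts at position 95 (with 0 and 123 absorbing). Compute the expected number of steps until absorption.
E[τ | X_0 = 95] = 2660

Let v_k = E[τ | X_0 = k]. Boundary: v_0 = v_123 = 0. Recurrence: v_k = 1 + (v_{k-1} + v_{k+1})/2 for 1 ≤ k ≤ 122. The particular solution to v_k − (v_{k-1} + v_{k+1})/2 = 1 is v_k = −k^2. Adding homogeneous solution A + B k and matching boundaries gives v_k = k (123 − k). Substituting k = 95: v_95 = 95 · 28 = 2660.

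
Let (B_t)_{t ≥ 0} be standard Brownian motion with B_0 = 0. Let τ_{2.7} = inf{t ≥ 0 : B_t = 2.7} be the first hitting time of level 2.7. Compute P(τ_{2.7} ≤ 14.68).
P(τ_{2.7} ≤ 14.68) = 2(1 − Φ(2.7/√14.68)) = 2(1 − Φ(0.7047)) ≈ 0.4810

By the reflection principle for standard BM, P(τ_b ≤ t) = 2 · P(B_t ≥ b). Since B_t ~ N(0, t), P(B_t ≥ 2.7) = 1 − Φ(2.7/√t) = 1 − Φ(2.7/√14.68) = 1 − Φ(0.7047) ≈ 0.24050. Doubling: P(τ_{2.7} ≤ 14.68) ≈ 2 · 0.24050 = 0.48100 ≈ 0.4810.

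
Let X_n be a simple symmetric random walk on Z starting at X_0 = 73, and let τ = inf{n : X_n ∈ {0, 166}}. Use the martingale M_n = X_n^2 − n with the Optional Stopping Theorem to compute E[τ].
E[τ] = 6789

M_n = X_n^2 − n is a martingale (since E[X_{n+1}^2 | F_n] = X_n^2 + 1). By OST (τ has finite mean in a bounded region), E[M_τ] = E[M_0] = X_0^2 − 0 = 73^2 = 5329. Also E[M_τ] = E[X_τ^2] − E[τ]. The walk exits at 0 or 166, with P(hit 166 first) = 73/166, so E[X_τ^2] = 166^2 · 73/166 + 0 = 12118. Thus E[τ] = E[X_τ^2] − E[M_τ] = 12118 − 5329 = 6789 = 73(166 − 73) = 6789.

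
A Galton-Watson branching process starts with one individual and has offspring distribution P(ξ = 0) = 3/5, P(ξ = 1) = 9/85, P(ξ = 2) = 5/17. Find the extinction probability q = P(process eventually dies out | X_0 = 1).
q = 1

Mean offspring μ = 0·3/5 + 1·9/85 + 2·5/17 = 59/85 ≤ 1. For μ ≤ 1 with offspring not concentrated at 1, the Galton-Watson process goes extinct almost surely, so q = 1.
(Algebraic check: The pgf is f(s) = 3/5 + 9/85·s + 5/17·s². The extinction probability q is the smallest fixed point of f in [0, 1]. Setting s = f(s):
  5/17·s² + (9/85 − 1)·s + 3/5 = 0
  5/17·s² − (3/5 + 5/17)·s + 3/5 = 0
which factors as (s − 1)·(5/17·s − 3/5) = 0, giving roots s = 1 and s = (3/5)/(5/17) = 51/25. Since 51/25 ≥ 1, the smallest root in [0, 1] is s = 1.)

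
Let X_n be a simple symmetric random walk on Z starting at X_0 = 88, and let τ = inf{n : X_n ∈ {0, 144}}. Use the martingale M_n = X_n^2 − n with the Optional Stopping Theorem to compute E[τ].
E[τ] = 4928

M_n = X_n^2 − n is a martingale (since E[X_{n+1}^2 | F_n] = X_n^2 + 1). By OST (τ has finite mean in a bounded region), E[M_τ] = E[M_0] = X_0^2 − 0 = 88^2 = 7744. Also E[M_τ] = E[X_τ^2] − E[τ]. The walk exits at 0 or 144, with P(hit 144 first) = 88/144, so E[X_τ^2] = 144^2 · 88/144 + 0 = 12672. Thus E[τ] = E[X_τ^2] − E[M_τ] = 12672 − 7744 = 4928 = 88(144 − 88) = 4928.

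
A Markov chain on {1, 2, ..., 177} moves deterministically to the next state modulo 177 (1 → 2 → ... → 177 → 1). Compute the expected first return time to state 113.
E[T_113 | X_0 = 113] = 177

The chain cycles deterministically, so starting at state 113 it returns in exactly 177 steps. Equivalently, the stationary distribution is uniform π_j = 1/177 for every state j, so by Kac's formula E[T_113] = 1/π_113 = 177.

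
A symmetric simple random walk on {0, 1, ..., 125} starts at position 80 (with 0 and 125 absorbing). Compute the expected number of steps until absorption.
E[τ | X_0 = 80] = 3600

Let v_k = E[τ | X_0 = k]. Boundary: v_0 = v_125 = 0. Recurrence: v_k = 1 + (v_{k-1} + v_{k+1})/2 for 1 ≤ k ≤ 124. The particular solution to v_k − (v_{k-1} + v_{k+1})/2 = 1 is v_k = −k^2. Adding homogeneous solution A + B k and matching boundaries gives v_k = k (125 − k). Substituting k = 80: v_80 = 80 · 45 = 3600.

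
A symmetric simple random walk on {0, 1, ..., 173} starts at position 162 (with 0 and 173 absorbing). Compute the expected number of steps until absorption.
E[τ | X_0 = 162] = 1782

Let v_k = E[τ | X_0 = k]. Boundary: v_0 = v_173 = 0. Recurrence: v_k = 1 + (v_{k-1} + v_{k+1})/2 for 1 ≤ k ≤ 172. The particular solution to v_k − (v_{k-1} + v_{k+1})/2 = 1 is v_k = −k^2. Adding homogeneous solution A + B k and matching boundaries gives v_k = k (173 − k). Substituting k = 162: v_162 = 162 · 11 = 1782.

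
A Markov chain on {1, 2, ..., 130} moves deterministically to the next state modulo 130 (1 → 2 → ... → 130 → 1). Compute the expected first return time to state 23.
E[T_23 | X_0 = 23] = 130

The chain cycles deterministically, so starting at state 23 it returns in exactly 130 steps. Equivalently, the stationary distribution is uniform π_j = 1/130 for every state j, so by Kac's formula E[T_23] = 1/π_23 = 130.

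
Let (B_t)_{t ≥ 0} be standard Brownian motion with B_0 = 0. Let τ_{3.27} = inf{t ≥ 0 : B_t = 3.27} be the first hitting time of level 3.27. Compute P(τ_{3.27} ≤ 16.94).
P(τ_{3.27} ≤ 16.94) = 2(1 − Φ(3.27/√16.94)) = 2(1 − Φ(0.7945)) ≈ 0.4269

By the reflection principle for standard BM, P(τ_b ≤ t) = 2 · P(B_t ≥ b). Since B_t ~ N(0, t), P(B_t ≥ 3.27) = 1 − Φ(3.27/√t) = 1 − Φ(3.27/√16.94) = 1 − Φ(0.7945) ≈ 0.21345. Doubling: P(τ_{3.27} ≤ 16.94) ≈ 2 · 0.21345 = 0.42690 ≈ 0.4269.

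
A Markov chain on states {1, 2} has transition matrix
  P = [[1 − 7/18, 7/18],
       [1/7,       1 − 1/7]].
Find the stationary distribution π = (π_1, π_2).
π_1 = 18/67, π_2 = 49/67

Solve πP = π with π_1 + π_2 = 1. From πP = π: π_1 · (1 − 7/18) + π_2 · 1/7 = π_1 ⇒ π_2 · 1/7 = π_1 · 7/18 ⇒ π_2/π_1 = (7/18)/(1/7) = 49/18. Together with π_1 + π_2 = 1:
  π_1 = (1/7)/(7/18 + 1/7) = (1/7)/(67/126) = 18/67,
  π_2 = (7/18)/(7/18 + 1/7) = (7/18)/(67/126) = 49/67.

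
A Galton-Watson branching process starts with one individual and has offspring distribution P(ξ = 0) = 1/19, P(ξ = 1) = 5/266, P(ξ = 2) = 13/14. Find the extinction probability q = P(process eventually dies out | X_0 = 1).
q = 14/247

The pgf is f(s) = 1/19 + 5/266·s + 13/14·s². The extinction probability q is the smallest fixed point of f in [0, 1]. Setting s = f(s):
  13/14·s² + (5/266 − 1)·s + 1/19 = 0
  13/14·s² − (1/19 + 13/14)·s + 1/19 = 0
which factors as (s − 1)·(13/14·s − 1/19) = 0, giving roots s = 1 and s = (1/19)/(13/14) = 14/247.
Mean offspring μ = 5/266 + 2·13/14 = 499/266 > 1 (supercritical), so q < 1. The extinction probability is the smaller root: q = (1/19)/(13/14) = 14/247.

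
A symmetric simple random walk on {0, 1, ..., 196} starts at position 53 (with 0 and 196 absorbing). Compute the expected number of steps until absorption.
E[τ | X_0 = 53] = 7579

Let v_k = E[τ | X_0 = k]. Boundary: v_0 = v_196 = 0. Recurrence: v_k = 1 + (v_{k-1} + v_{k+1})/2 for 1 ≤ k ≤ 195. The particular solution to v_k − (v_{k-1} + v_{k+1})/2 = 1 is v_k = −k^2. Adding homogeneous solution A + B k and matching boundaries gives v_k = k (196 − k). Substituting k = 53: v_53 = 53 · 143 = 7579.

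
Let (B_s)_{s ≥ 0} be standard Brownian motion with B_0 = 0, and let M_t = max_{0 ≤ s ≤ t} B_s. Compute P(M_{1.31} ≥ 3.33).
P(M_{1.31} ≥ 3.33) = 2·P(B_{1.31} ≥ 3.33) = 2(1 − Φ(3.33/√1.31)) ≈ 0.0036

By the reflection principle for Brownian motion, P(M_t ≥ a) = 2 · P(B_t ≥ a) for a ≥ 0. Since B_t ~ N(0, t), P(B_t ≥ 3.33) = 1 − Φ(3.33/√t) = 1 − Φ(3.33/√1.31) = 1 − Φ(2.9094). So
  P(M_{1.31} ≥ 3.33) = 2(1 − Φ(2.9094)) ≈ 0.0036.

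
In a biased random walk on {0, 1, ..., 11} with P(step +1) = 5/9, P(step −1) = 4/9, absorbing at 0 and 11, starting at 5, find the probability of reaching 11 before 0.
P(hit 11 before 0) = (1 − (4/5)^5) / (1 − (4/5)^11) = 32828125/44633821

Let u_k denote P(reach 11 before 0 | start at k). Boundary: u_0 = 0, u_11 = 1. Recurrence: u_k = 5/9·u_{k+1} + 4/9·u_{k-1} for 1 ≤ k ≤ 10. Try u_k = A + B·r^k with r = q/p = (4/9)/(5/9) = 4/5. Substitution satisfies the recurrence; boundary conditions give:
  u_k = (1 − r^k) / (1 − r^N) = (1 − (4/5)^5) / (1 − (4/5)^11) = 32828125/44633821.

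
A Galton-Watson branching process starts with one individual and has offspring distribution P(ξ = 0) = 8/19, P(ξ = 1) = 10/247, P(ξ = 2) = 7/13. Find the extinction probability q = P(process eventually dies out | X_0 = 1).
q = 104/133

The pgf is f(s) = 8/19 + 10/247·s + 7/13·s². The extinction probability q is the smallest fixed point of f in [0, 1]. Setting s = f(s):
  7/13·s² + (10/247 − 1)·s + 8/19 = 0
  7/13·s² − (8/19 + 7/13)·s + 8/19 = 0
which factors as (s − 1)·(7/13·s − 8/19) = 0, giving roots s = 1 and s = (8/19)/(7/13) = 104/133.
Mean offspring μ = 10/247 + 2·7/13 = 276/247 > 1 (supercritical), so q < 1. The extinction probability is the smaller root: q = (8/19)/(7/13) = 104/133.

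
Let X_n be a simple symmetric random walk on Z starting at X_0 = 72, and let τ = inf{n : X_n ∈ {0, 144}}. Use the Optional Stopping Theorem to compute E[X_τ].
E[X_τ] = 72

X_n is a martingale and τ is a bounded-mean stopping time (indeed τ is finite a.s. with bounded expectation since the walk is in a bounded region). By the OST, E[X_τ] = E[X_0] = 72. Equivalently: E[X_τ] = 144 · P(hit 144 first) + 0 · P(hit 0 first) = 144 · (72/144) = 72.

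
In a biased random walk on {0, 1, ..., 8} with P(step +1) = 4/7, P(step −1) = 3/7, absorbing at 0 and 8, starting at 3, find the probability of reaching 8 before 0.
P(hit 8 before 0) = (1 − (3/4)^3) / (1 − (3/4)^8) = 37888/58975

Let u_k denote P(reach 8 before 0 | start at k). Boundary: u_0 = 0, u_8 = 1. Recurrence: u_k = 4/7·u_{k+1} + 3/7·u_{k-1} for 1 ≤ k ≤ 7. Try u_k = A + B·r^k with r = q/p = (3/7)/(4/7) = 3/4. Substitution satisfies the recurrence; boundary conditions give:
  u_k = (1 − r^k) / (1 − r^N) = (1 − (3/4)^3) / (1 − (3/4)^8) = 37888/58975.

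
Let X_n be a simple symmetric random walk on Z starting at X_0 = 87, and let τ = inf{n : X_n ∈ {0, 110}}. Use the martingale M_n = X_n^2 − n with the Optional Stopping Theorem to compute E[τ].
E[τ] = 2001

M_n = X_n^2 − n is a martingale (since E[X_{n+1}^2 | F_n] = X_n^2 + 1). By OST (τ has finite mean in a bounded region), E[M_τ] = E[M_0] = X_0^2 − 0 = 87^2 = 7569. Also E[M_τ] = E[X_τ^2] − E[τ]. The walk exits at 0 or 110, with P(hit 110 first) = 87/110, so E[X_τ^2] = 110^2 · 87/110 + 0 = 9570. Thus E[τ] = E[X_τ^2] − E[M_τ] = 9570 − 7569 = 2001 = 87(110 − 87) = 2001.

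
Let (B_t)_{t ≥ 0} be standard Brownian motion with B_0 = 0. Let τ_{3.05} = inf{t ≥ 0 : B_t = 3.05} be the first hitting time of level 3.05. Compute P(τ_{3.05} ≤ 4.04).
P(τ_{3.05} ≤ 4.04) = 2(1 − Φ(3.05/√4.04)) = 2(1 − Φ(1.5174)) ≈ 0.1292

By the reflection principle for standard BM, P(τ_b ≤ t) = 2 · P(B_t ≥ b). Since B_t ~ N(0, t), P(B_t ≥ 3.05) = 1 − Φ(3.05/√t) = 1 − Φ(3.05/√4.04) = 1 − Φ(1.5174) ≈ 0.06458. Doubling: P(τ_{3.05} ≤ 4.04) ≈ 2 · 0.06458 = 0.12916 ≈ 0.1292.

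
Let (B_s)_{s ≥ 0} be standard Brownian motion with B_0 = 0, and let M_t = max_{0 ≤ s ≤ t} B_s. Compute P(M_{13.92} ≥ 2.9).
P(M_{13.92} ≥ 2.9) = 2·P(B_{13.92} ≥ 2.9) = 2(1 − Φ(2.9/√13.92)) ≈ 0.4370

By the reflection principle for Brownian motion, P(M_t ≥ a) = 2 · P(B_t ≥ a) for a ≥ 0. Since B_t ~ N(0, t), P(B_t ≥ 2.9) = 1 − Φ(2.9/√t) = 1 − Φ(2.9/√13.92) = 1 − Φ(0.7773). So
  P(M_{13.92} ≥ 2.9) = 2(1 − Φ(0.7773)) ≈ 0.4370.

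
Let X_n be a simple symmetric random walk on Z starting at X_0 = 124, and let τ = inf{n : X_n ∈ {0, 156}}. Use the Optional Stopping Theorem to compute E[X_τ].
E[X_τ] = 124

X_n is a martingale and τ is a bounded-mean stopping time (indeed τ is finite a.s. with bounded expectation since the walk is in a bounded region). By the OST, E[X_τ] = E[X_0] = 124. Equivalently: E[X_τ] = 156 · P(hit 156 first) + 0 · P(hit 0 first) = 156 · (124/156) = 124.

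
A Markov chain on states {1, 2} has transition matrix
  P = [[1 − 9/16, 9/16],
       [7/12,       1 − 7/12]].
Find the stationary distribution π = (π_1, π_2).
π_1 = 28/55, π_2 = 27/55

Solve πP = π with π_1 + π_2 = 1. From πP = π: π_1 · (1 − 9/16) + π_2 · 7/12 = π_1 ⇒ π_2 · 7/12 = π_1 · 9/16 ⇒ π_2/π_1 = (9/16)/(7/12) = 27/28. Together with π_1 + π_2 = 1:
  π_1 = (7/12)/(9/16 + 7/12) = (7/12)/(55/48) = 28/55,
  π_2 = (9/16)/(9/16 + 7/12) = (9/16)/(55/48) = 27/55.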